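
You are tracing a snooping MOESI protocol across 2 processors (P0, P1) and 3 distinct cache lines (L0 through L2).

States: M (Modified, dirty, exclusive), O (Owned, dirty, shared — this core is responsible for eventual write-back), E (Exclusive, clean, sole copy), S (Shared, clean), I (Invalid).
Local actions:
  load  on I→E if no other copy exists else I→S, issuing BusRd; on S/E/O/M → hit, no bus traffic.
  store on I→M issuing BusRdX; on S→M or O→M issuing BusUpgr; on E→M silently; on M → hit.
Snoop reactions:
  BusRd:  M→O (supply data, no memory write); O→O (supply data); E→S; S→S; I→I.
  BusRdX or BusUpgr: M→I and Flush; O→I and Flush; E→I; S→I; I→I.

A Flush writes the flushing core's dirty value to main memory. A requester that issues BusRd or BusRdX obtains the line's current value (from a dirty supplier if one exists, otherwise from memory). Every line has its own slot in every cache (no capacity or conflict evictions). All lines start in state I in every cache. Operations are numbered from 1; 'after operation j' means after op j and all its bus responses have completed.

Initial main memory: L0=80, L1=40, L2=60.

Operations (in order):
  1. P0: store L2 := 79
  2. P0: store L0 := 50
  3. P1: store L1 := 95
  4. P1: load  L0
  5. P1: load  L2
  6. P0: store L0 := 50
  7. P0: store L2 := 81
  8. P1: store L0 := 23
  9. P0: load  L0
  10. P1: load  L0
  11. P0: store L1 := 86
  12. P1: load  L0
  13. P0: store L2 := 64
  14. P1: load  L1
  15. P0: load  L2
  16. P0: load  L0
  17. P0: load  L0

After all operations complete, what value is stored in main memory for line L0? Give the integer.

step 1: P0: store L2 := 79  ⟶  MI  (L2)  txn=BusRdX  M[L2]=60
step 2: P0: store L0 := 50  ⟶  MI  (L0)  txn=BusRdX  M[L0]=80
step 3: P1: store L1 := 95  ⟶  IM  (L1)  txn=BusRdX  M[L1]=40
step 4: P1: load  L0  ⟶  OS  (L0)  txn=BusRd  M[L0]=80
step 5: P1: load  L2  ⟶  OS  (L2)  txn=BusRd  M[L2]=60
step 6: P0: store L0 := 50  ⟶  MI  (L0)  txn=BusUpgr  M[L0]=80
step 7: P0: store L2 := 81  ⟶  MI  (L2)  txn=BusUpgr  M[L2]=60
step 8: P1: store L0 := 23  ⟶  IM  (L0)  txn=BusRdX+Flush  M[L0]=50
step 9: P0: load  L0  ⟶  SO  (L0)  txn=BusRd  M[L0]=50
step 10: P1: load  L0  ⟶  SO  (L0)  txn=∅  M[L0]=50
step 11: P0: store L1 := 86  ⟶  MI  (L1)  txn=BusRdX+Flush  M[L1]=95
step 12: P1: load  L0  ⟶  SO  (L0)  txn=∅  M[L0]=50
step 13: P0: store L2 := 64  ⟶  MI  (L2)  txn=∅  M[L2]=60
step 14: P1: load  L1  ⟶  OS  (L1)  txn=BusRd  M[L1]=95
step 15: P0: load  L2  ⟶  MI  (L2)  txn=∅  M[L2]=60
step 16: P0: load  L0  ⟶  SO  (L0)  txn=∅  M[L0]=50
step 17: P0: load  L0  ⟶  SO  (L0)  txn=∅  M[L0]=50

memory[L0] = 50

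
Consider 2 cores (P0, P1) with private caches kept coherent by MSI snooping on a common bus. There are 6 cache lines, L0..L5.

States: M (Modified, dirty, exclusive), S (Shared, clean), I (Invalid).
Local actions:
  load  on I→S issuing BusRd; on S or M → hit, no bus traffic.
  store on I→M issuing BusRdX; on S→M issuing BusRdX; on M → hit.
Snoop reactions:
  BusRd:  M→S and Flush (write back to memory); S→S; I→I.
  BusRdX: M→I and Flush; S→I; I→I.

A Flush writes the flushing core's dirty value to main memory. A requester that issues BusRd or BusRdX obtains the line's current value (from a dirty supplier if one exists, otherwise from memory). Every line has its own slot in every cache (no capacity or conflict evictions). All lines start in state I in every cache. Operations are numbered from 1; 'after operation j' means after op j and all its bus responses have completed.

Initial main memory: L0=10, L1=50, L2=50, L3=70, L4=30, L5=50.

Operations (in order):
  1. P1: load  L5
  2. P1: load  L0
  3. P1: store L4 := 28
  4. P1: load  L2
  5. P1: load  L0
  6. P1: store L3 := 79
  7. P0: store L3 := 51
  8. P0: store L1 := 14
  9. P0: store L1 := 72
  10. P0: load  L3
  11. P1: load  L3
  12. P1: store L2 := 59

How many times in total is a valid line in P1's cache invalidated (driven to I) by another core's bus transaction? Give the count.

invalidations = 1

  op1 P1: load  L5 → I/S on L5; bus BusRd; mem=50
  op2 P1: load  L0 → I/S on L0; bus BusRd; mem=10
  op3 P1: store L4 := 28 → I/M on L4; bus BusRdX; mem=30
  op4 P1: load  L2 → I/S on L2; bus BusRd; mem=50
  op5 P1: load  L0 → I/S on L0; bus (none); mem=10
  op6 P1: store L3 := 79 → I/M on L3; bus BusRdX; mem=70
  op7 P0: store L3 := 51 → M/I on L3; bus BusRdX Flush; mem=79
  op8 P0: store L1 := 14 → M/I on L1; bus BusRdX; mem=50
  op9 P0: store L1 := 72 → M/I on L1; bus (none); mem=50
  op10 P0: load  L3 → M/I on L3; bus (none); mem=79
  op11 P1: load  L3 → S/S on L3; bus BusRd Flush; mem=51
  op12 P1: store L2 := 59 → I/M on L2; bus BusRdX; mem=50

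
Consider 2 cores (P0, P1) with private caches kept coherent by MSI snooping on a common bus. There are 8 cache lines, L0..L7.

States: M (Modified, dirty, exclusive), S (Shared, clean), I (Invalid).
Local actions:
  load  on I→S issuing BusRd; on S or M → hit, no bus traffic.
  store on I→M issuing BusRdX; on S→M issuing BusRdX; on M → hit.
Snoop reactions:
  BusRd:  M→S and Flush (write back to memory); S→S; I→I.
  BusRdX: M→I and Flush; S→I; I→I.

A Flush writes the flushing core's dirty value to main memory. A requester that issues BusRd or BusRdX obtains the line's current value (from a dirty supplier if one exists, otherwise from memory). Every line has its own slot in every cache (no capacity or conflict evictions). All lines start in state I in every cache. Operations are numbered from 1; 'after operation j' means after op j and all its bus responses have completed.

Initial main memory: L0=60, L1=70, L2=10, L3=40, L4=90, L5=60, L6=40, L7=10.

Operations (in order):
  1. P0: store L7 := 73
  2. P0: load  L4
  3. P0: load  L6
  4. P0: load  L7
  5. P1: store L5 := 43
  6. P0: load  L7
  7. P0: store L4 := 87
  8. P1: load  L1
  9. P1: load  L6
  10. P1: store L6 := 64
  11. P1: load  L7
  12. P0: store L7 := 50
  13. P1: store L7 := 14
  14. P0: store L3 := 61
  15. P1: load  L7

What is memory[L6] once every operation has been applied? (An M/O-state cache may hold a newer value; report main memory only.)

[1] P0: store L7 := 73 | P0:M(73), P1:I | bus: BusRdX
[2] P0: load  L4 | P0:S(90), P1:I | bus: BusRd
[3] P0: load  L6 | P0:S(40), P1:I | bus: BusRd
[4] P0: load  L7 | P0:M(73), P1:I | bus: none
[5] P1: store L5 := 43 | P0:I, P1:M(43) | bus: BusRdX
[6] P0: load  L7 | P0:M(73), P1:I | bus: none
[7] P0: store L4 := 87 | P0:M(87), P1:I | bus: BusRdX
[8] P1: load  L1 | P0:I, P1:S(70) | bus: BusRd
[9] P1: load  L6 | P0:S(40), P1:S(40) | bus: BusRd
[10] P1: store L6 := 64 | P0:I, P1:M(64) | bus: BusRdX
[11] P1: load  L7 | P0:S(73), P1:S(73) | bus: BusRd,Flush
[12] P0: store L7 := 50 | P0:M(50), P1:I | bus: BusRdX
[13] P1: store L7 := 14 | P0:I, P1:M(14) | bus: BusRdX,Flush
[14] P0: store L3 := 61 | P0:M(61), P1:I | bus: BusRdX
[15] P1: load  L7 | P0:I, P1:M(14) | bus: none

memory[L6] = 40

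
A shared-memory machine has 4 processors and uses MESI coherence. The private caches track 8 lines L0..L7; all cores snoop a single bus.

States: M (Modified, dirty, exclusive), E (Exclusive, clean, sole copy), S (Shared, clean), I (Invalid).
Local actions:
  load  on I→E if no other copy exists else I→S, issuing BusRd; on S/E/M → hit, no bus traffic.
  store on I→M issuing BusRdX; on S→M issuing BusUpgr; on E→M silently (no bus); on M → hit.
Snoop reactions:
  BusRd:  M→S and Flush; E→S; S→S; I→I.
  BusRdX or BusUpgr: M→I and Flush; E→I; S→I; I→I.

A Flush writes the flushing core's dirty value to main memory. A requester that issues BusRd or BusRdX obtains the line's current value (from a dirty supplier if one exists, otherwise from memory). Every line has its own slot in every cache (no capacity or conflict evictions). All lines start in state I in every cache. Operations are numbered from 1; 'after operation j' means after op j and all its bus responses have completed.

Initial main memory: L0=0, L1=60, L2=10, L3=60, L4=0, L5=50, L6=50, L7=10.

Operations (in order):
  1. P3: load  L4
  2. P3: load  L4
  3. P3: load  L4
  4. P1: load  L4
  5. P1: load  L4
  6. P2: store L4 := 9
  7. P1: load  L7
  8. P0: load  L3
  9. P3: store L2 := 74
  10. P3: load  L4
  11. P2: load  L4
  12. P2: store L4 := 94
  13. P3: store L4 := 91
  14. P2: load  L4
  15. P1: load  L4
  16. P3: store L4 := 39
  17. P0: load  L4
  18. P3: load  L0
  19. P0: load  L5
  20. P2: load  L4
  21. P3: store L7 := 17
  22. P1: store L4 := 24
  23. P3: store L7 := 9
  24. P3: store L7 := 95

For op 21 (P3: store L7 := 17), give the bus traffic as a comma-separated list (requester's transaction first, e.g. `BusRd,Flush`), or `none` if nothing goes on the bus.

[1] P3: load  L4 | P0:I, P1:I, P2:I, P3:E(0) | bus: BusRd
[2] P3: load  L4 | P0:I, P1:I, P2:I, P3:E(0) | bus: none
[3] P3: load  L4 | P0:I, P1:I, P2:I, P3:E(0) | bus: none
[4] P1: load  L4 | P0:I, P1:S(0), P2:I, P3:S(0) | bus: BusRd
[5] P1: load  L4 | P0:I, P1:S(0), P2:I, P3:S(0) | bus: none
[6] P2: store L4 := 9 | P0:I, P1:I, P2:M(9), P3:I | bus: BusRdX
[7] P1: load  L7 | P0:I, P1:E(10), P2:I, P3:I | bus: BusRd
[8] P0: load  L3 | P0:E(60), P1:I, P2:I, P3:I | bus: BusRd
[9] P3: store L2 := 74 | P0:I, P1:I, P2:I, P3:M(74) | bus: BusRdX
[10] P3: load  L4 | P0:I, P1:I, P2:S(9), P3:S(9) | bus: BusRd,Flush
[11] P2: load  L4 | P0:I, P1:I, P2:S(9), P3:S(9) | bus: none
[12] P2: store L4 := 94 | P0:I, P1:I, P2:M(94), P3:I | bus: BusUpgr
[13] P3: store L4 := 91 | P0:I, P1:I, P2:I, P3:M(91) | bus: BusRdX,Flush
[14] P2: load  L4 | P0:I, P1:I, P2:S(91), P3:S(91) | bus: BusRd,Flush
[15] P1: load  L4 | P0:I, P1:S(91), P2:S(91), P3:S(91) | bus: BusRd
[16] P3: store L4 := 39 | P0:I, P1:I, P2:I, P3:M(39) | bus: BusUpgr
[17] P0: load  L4 | P0:S(39), P1:I, P2:I, P3:S(39) | bus: BusRd,Flush
[18] P3: load  L0 | P0:I, P1:I, P2:I, P3:E(0) | bus: BusRd
[19] P0: load  L5 | P0:E(50), P1:I, P2:I, P3:I | bus: BusRd
[20] P2: load  L4 | P0:S(39), P1:I, P2:S(39), P3:S(39) | bus: BusRd
[21] P3: store L7 := 17 | P0:I, P1:I, P2:I, P3:M(17) | bus: BusRdX
[22] P1: store L4 := 24 | P0:I, P1:M(24), P2:I, P3:I | bus: BusRdX
[23] P3: store L7 := 9 | P0:I, P1:I, P2:I, P3:M(9) | bus: none
[24] P3: store L7 := 95 | P0:I, P1:I, P2:I, P3:M(95) | bus: none

bus = BusRdX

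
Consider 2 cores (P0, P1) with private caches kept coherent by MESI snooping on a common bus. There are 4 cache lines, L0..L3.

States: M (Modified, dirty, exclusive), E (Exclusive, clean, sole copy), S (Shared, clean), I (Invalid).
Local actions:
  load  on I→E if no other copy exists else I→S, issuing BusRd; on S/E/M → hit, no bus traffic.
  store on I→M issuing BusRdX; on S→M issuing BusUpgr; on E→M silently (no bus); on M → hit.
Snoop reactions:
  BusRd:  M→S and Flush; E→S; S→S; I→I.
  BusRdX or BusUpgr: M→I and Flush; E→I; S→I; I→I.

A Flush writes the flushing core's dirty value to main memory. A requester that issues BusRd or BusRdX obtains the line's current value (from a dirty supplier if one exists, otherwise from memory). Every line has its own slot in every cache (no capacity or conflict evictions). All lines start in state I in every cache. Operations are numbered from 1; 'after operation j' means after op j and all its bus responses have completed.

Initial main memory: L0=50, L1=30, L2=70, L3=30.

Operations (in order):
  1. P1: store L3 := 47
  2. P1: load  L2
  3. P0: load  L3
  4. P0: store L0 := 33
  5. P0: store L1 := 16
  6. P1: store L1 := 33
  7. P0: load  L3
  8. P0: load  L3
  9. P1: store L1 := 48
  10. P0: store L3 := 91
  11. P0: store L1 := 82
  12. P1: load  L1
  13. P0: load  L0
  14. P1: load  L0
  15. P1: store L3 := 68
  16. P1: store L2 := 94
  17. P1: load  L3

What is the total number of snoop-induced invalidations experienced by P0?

[1] P1: store L3 := 47 | P0:I, P1:M(47) | bus: BusRdX
[2] P1: load  L2 | P0:I, P1:E(70) | bus: BusRd
[3] P0: load  L3 | P0:S(47), P1:S(47) | bus: BusRd,Flush
[4] P0: store L0 := 33 | P0:M(33), P1:I | bus: BusRdX
[5] P0: store L1 := 16 | P0:M(16), P1:I | bus: BusRdX
[6] P1: store L1 := 33 | P0:I, P1:M(33) | bus: BusRdX,Flush
[7] P0: load  L3 | P0:S(47), P1:S(47) | bus: none
[8] P0: load  L3 | P0:S(47), P1:S(47) | bus: none
[9] P1: store L1 := 48 | P0:I, P1:M(48) | bus: none
[10] P0: store L3 := 91 | P0:M(91), P1:I | bus: BusUpgr
[11] P0: store L1 := 82 | P0:M(82), P1:I | bus: BusRdX,Flush
[12] P1: load  L1 | P0:S(82), P1:S(82) | bus: BusRd,Flush
[13] P0: load  L0 | P0:M(33), P1:I | bus: none
[14] P1: load  L0 | P0:S(33), P1:S(33) | bus: BusRd,Flush
[15] P1: store L3 := 68 | P0:I, P1:M(68) | bus: BusRdX,Flush
[16] P1: store L2 := 94 | P0:I, P1:M(94) | bus: none
[17] P1: load  L3 | P0:I, P1:M(68) | bus: none

invalidations = 2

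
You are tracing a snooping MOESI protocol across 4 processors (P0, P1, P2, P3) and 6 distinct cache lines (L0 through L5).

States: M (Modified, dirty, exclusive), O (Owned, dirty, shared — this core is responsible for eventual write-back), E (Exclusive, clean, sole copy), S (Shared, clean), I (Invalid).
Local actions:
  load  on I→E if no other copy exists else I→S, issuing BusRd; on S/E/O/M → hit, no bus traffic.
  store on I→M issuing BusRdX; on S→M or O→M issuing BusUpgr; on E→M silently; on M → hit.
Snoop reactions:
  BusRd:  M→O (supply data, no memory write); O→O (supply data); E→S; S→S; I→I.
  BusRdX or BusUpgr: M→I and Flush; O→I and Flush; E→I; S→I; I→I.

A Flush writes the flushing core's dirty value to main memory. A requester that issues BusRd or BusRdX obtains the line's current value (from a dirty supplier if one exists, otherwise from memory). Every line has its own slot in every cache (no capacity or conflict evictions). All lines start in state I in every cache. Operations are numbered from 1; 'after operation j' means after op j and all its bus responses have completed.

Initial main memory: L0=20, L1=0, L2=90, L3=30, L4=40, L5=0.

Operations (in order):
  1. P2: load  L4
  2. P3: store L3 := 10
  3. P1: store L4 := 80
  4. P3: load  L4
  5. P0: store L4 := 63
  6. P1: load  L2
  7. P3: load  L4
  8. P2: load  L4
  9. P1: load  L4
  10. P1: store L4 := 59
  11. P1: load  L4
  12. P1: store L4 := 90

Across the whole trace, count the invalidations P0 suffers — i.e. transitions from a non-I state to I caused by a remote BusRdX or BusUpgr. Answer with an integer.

invalidations = 1

step 1: P2: load  L4  ⟶  IIEI  (L4)  txn=BusRd  M[L4]=40
step 2: P3: store L3 := 10  ⟶  IIIM  (L3)  txn=BusRdX  M[L3]=30
step 3: P1: store L4 := 80  ⟶  IMII  (L4)  txn=BusRdX  M[L4]=40
step 4: P3: load  L4  ⟶  IOIS  (L4)  txn=BusRd  M[L4]=40
step 5: P0: store L4 := 63  ⟶  MIII  (L4)  txn=BusRdX+Flush  M[L4]=80
step 6: P1: load  L2  ⟶  IEII  (L2)  txn=BusRd  M[L2]=90
step 7: P3: load  L4  ⟶  OIIS  (L4)  txn=BusRd  M[L4]=80
step 8: P2: load  L4  ⟶  OISS  (L4)  txn=BusRd  M[L4]=80
step 9: P1: load  L4  ⟶  OSSS  (L4)  txn=BusRd  M[L4]=80
step 10: P1: store L4 := 59  ⟶  IMII  (L4)  txn=BusUpgr+Flush  M[L4]=63
step 11: P1: load  L4  ⟶  IMII  (L4)  txn=∅  M[L4]=63
step 12: P1: store L4 := 90  ⟶  IMII  (L4)  txn=∅  M[L4]=63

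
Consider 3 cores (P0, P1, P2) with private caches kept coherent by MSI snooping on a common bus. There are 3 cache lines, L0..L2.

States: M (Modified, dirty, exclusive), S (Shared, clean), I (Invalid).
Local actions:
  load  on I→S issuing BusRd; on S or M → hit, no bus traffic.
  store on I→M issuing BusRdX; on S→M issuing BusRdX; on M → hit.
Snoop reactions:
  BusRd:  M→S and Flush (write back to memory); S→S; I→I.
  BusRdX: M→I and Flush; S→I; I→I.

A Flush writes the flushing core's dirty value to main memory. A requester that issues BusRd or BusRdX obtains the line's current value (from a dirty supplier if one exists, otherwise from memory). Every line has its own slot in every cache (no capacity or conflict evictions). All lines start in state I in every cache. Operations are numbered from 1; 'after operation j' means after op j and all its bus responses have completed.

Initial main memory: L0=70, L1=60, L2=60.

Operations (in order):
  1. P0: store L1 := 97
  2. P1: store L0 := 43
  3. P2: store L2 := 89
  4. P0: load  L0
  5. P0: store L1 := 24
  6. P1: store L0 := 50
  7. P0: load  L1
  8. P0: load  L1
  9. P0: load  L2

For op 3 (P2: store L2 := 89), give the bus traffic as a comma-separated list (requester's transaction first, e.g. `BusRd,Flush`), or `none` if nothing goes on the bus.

step 1: P0: store L1 := 97  ⟶  MII  (L1)  txn=BusRdX  M[L1]=60
step 2: P1: store L0 := 43  ⟶  IMI  (L0)  txn=BusRdX  M[L0]=70
step 3: P2: store L2 := 89  ⟶  IIM  (L2)  txn=BusRdX  M[L2]=60
step 4: P0: load  L0  ⟶  SSI  (L0)  txn=BusRd+Flush  M[L0]=43
step 5: P0: store L1 := 24  ⟶  MII  (L1)  txn=∅  M[L1]=60
step 6: P1: store L0 := 50  ⟶  IMI  (L0)  txn=BusRdX  M[L0]=43
step 7: P0: load  L1  ⟶  MII  (L1)  txn=∅  M[L1]=60
step 8: P0: load  L1  ⟶  MII  (L1)  txn=∅  M[L1]=60
step 9: P0: load  L2  ⟶  SIS  (L2)  txn=BusRd+Flush  M[L2]=89

bus = BusRdX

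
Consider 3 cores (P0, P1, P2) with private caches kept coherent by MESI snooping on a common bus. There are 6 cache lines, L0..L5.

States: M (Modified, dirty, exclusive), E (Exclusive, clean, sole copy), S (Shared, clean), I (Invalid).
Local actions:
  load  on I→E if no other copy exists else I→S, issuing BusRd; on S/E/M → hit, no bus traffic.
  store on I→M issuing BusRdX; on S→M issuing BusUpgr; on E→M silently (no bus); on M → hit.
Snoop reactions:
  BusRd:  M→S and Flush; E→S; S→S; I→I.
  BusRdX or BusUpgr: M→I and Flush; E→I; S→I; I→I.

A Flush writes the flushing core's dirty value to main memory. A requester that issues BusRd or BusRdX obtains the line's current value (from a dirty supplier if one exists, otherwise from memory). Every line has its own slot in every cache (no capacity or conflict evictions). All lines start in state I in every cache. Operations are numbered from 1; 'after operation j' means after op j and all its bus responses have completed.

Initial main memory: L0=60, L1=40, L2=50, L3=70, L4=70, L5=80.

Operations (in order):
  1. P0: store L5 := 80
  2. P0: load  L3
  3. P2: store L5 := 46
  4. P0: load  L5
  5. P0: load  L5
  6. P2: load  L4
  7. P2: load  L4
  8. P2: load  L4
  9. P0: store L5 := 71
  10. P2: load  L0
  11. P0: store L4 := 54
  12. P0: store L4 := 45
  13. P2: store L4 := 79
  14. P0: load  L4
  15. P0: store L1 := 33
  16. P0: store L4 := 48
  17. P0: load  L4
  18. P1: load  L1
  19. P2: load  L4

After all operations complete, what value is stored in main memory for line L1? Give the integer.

[1] P0: store L5 := 80 | P0:M(80), P1:I, P2:I | bus: BusRdX
[2] P0: load  L3 | P0:E(70), P1:I, P2:I | bus: BusRd
[3] P2: store L5 := 46 | P0:I, P1:I, P2:M(46) | bus: BusRdX,Flush
[4] P0: load  L5 | P0:S(46), P1:I, P2:S(46) | bus: BusRd,Flush
[5] P0: load  L5 | P0:S(46), P1:I, P2:S(46) | bus: none
[6] P2: load  L4 | P0:I, P1:I, P2:E(70) | bus: BusRd
[7] P2: load  L4 | P0:I, P1:I, P2:E(70) | bus: none
[8] P2: load  L4 | P0:I, P1:I, P2:E(70) | bus: none
[9] P0: store L5 := 71 | P0:M(71), P1:I, P2:I | bus: BusUpgr
[10] P2: load  L0 | P0:I, P1:I, P2:E(60) | bus: BusRd
[11] P0: store L4 := 54 | P0:M(54), P1:I, P2:I | bus: BusRdX
[12] P0: store L4 := 45 | P0:M(45), P1:I, P2:I | bus: none
[13] P2: store L4 := 79 | P0:I, P1:I, P2:M(79) | bus: BusRdX,Flush
[14] P0: load  L4 | P0:S(79), P1:I, P2:S(79) | bus: BusRd,Flush
[15] P0: store L1 := 33 | P0:M(33), P1:I, P2:I | bus: BusRdX
[16] P0: store L4 := 48 | P0:M(48), P1:I, P2:I | bus: BusUpgr
[17] P0: load  L4 | P0:M(48), P1:I, P2:I | bus: none
[18] P1: load  L1 | P0:S(33), P1:S(33), P2:I | bus: BusRd,Flush
[19] P2: load  L4 | P0:S(48), P1:I, P2:S(48) | bus: BusRd,Flush

memory[L1] = 33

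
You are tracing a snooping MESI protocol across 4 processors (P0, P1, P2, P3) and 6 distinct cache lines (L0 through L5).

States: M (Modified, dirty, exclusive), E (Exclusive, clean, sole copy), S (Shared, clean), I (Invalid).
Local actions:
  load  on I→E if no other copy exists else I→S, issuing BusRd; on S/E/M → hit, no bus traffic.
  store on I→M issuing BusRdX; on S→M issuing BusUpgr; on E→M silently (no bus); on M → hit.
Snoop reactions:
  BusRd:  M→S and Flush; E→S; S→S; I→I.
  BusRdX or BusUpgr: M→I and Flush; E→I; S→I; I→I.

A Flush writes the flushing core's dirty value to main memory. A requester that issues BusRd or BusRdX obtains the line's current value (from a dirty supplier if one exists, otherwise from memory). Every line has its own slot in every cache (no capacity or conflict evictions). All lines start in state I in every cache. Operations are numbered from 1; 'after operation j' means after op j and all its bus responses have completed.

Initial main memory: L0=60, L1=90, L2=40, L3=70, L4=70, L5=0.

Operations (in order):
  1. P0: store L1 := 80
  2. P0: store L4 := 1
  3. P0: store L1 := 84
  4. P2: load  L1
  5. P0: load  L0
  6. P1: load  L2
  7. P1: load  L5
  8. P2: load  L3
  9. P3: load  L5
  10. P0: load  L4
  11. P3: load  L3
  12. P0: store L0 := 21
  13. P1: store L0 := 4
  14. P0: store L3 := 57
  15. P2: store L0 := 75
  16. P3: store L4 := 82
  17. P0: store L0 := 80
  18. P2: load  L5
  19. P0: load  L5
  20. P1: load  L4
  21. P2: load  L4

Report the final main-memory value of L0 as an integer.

memory[L0] = 75

  op1 P0: store L1 := 80 → M/I/I/I on L1; bus BusRdX; mem=90
  op2 P0: store L4 := 1 → M/I/I/I on L4; bus BusRdX; mem=70
  op3 P0: store L1 := 84 → M/I/I/I on L1; bus (none); mem=90
  op4 P2: load  L1 → S/I/S/I on L1; bus BusRd Flush; mem=84
  op5 P0: load  L0 → E/I/I/I on L0; bus BusRd; mem=60
  op6 P1: load  L2 → I/E/I/I on L2; bus BusRd; mem=40
  op7 P1: load  L5 → I/E/I/I on L5; bus BusRd; mem=0
  op8 P2: load  L3 → I/I/E/I on L3; bus BusRd; mem=70
  op9 P3: load  L5 → I/S/I/S on L5; bus BusRd; mem=0
  op10 P0: load  L4 → M/I/I/I on L4; bus (none); mem=70
  op11 P3: load  L3 → I/I/S/S on L3; bus BusRd; mem=70
  op12 P0: store L0 := 21 → M/I/I/I on L0; bus (none); mem=60
  op13 P1: store L0 := 4 → I/M/I/I on L0; bus BusRdX Flush; mem=21
  op14 P0: store L3 := 57 → M/I/I/I on L3; bus BusRdX; mem=70
  op15 P2: store L0 := 75 → I/I/M/I on L0; bus BusRdX Flush; mem=4
  op16 P3: store L4 := 82 → I/I/I/M on L4; bus BusRdX Flush; mem=1
  op17 P0: store L0 := 80 → M/I/I/I on L0; bus BusRdX Flush; mem=75
  op18 P2: load  L5 → I/S/S/S on L5; bus BusRd; mem=0
  op19 P0: load  L5 → S/S/S/S on L5; bus BusRd; mem=0
  op20 P1: load  L4 → I/S/I/S on L4; bus BusRd Flush; mem=82
  op21 P2: load  L4 → I/S/S/S on L4; bus BusRd; mem=82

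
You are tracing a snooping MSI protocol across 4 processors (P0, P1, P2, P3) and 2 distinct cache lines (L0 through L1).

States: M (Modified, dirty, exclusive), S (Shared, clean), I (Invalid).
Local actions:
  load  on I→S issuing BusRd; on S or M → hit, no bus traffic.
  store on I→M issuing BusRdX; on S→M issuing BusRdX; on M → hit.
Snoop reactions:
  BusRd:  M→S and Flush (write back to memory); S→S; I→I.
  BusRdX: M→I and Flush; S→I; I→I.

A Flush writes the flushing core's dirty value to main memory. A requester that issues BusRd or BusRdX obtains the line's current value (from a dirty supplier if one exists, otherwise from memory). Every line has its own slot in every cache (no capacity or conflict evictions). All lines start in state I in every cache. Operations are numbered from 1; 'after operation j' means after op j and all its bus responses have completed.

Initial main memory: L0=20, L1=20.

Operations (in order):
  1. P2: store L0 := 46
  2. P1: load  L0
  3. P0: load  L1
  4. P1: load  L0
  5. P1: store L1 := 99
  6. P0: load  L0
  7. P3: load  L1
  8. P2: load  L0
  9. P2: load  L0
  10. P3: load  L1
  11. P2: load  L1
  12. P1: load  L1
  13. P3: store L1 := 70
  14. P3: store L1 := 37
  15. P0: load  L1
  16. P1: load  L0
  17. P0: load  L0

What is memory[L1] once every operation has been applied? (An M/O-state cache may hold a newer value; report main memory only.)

memory[L1] = 37

[1] P2: store L0 := 46 | P0:I, P1:I, P2:M(46), P3:I | bus: BusRdX
[2] P1: load  L0 | P0:I, P1:S(46), P2:S(46), P3:I | bus: BusRd,Flush
[3] P0: load  L1 | P0:S(20), P1:I, P2:I, P3:I | bus: BusRd
[4] P1: load  L0 | P0:I, P1:S(46), P2:S(46), P3:I | bus: none
[5] P1: store L1 := 99 | P0:I, P1:M(99), P2:I, P3:I | bus: BusRdX
[6] P0: load  L0 | P0:S(46), P1:S(46), P2:S(46), P3:I | bus: BusRd
[7] P3: load  L1 | P0:I, P1:S(99), P2:I, P3:S(99) | bus: BusRd,Flush
[8] P2: load  L0 | P0:S(46), P1:S(46), P2:S(46), P3:I | bus: none
[9] P2: load  L0 | P0:S(46), P1:S(46), P2:S(46), P3:I | bus: none
[10] P3: load  L1 | P0:I, P1:S(99), P2:I, P3:S(99) | bus: none
[11] P2: load  L1 | P0:I, P1:S(99), P2:S(99), P3:S(99) | bus: BusRd
[12] P1: load  L1 | P0:I, P1:S(99), P2:S(99), P3:S(99) | bus: none
[13] P3: store L1 := 70 | P0:I, P1:I, P2:I, P3:M(70) | bus: BusRdX
[14] P3: store L1 := 37 | P0:I, P1:I, P2:I, P3:M(37) | bus: none
[15] P0: load  L1 | P0:S(37), P1:I, P2:I, P3:S(37) | bus: BusRd,Flush
[16] P1: load  L0 | P0:S(46), P1:S(46), P2:S(46), P3:I | bus: none
[17] P0: load  L0 | P0:S(46), P1:S(46), P2:S(46), P3:I | bus: none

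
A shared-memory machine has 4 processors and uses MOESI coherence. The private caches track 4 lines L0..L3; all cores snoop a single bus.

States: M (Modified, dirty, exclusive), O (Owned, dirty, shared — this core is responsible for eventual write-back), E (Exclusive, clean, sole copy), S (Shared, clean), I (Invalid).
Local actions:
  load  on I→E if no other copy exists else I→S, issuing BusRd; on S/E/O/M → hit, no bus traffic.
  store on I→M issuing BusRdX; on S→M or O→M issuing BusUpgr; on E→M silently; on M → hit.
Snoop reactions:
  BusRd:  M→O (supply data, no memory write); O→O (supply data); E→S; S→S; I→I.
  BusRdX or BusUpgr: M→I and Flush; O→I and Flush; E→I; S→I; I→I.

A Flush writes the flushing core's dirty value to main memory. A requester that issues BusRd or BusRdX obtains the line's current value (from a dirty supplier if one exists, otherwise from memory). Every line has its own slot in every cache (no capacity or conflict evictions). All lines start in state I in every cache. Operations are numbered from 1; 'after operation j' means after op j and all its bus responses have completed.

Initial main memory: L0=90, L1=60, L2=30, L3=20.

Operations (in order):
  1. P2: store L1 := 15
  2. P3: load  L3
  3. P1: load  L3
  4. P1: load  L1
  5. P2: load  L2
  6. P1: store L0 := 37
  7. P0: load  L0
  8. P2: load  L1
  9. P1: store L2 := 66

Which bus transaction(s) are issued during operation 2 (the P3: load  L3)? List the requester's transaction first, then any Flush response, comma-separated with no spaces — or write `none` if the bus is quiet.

bus = BusRd

step 1: P2: store L1 := 15  ⟶  IIMI  (L1)  txn=BusRdX  M[L1]=60
step 2: P3: load  L3  ⟶  IIIE  (L3)  txn=BusRd  M[L3]=20
step 3: P1: load  L3  ⟶  ISIS  (L3)  txn=BusRd  M[L3]=20
step 4: P1: load  L1  ⟶  ISOI  (L1)  txn=BusRd  M[L1]=60
step 5: P2: load  L2  ⟶  IIEI  (L2)  txn=BusRd  M[L2]=30
step 6: P1: store L0 := 37  ⟶  IMII  (L0)  txn=BusRdX  M[L0]=90
step 7: P0: load  L0  ⟶  SOII  (L0)  txn=BusRd  M[L0]=90
step 8: P2: load  L1  ⟶  ISOI  (L1)  txn=∅  M[L1]=60
step 9: P1: store L2 := 66  ⟶  IMII  (L2)  txn=BusRdX  M[L2]=30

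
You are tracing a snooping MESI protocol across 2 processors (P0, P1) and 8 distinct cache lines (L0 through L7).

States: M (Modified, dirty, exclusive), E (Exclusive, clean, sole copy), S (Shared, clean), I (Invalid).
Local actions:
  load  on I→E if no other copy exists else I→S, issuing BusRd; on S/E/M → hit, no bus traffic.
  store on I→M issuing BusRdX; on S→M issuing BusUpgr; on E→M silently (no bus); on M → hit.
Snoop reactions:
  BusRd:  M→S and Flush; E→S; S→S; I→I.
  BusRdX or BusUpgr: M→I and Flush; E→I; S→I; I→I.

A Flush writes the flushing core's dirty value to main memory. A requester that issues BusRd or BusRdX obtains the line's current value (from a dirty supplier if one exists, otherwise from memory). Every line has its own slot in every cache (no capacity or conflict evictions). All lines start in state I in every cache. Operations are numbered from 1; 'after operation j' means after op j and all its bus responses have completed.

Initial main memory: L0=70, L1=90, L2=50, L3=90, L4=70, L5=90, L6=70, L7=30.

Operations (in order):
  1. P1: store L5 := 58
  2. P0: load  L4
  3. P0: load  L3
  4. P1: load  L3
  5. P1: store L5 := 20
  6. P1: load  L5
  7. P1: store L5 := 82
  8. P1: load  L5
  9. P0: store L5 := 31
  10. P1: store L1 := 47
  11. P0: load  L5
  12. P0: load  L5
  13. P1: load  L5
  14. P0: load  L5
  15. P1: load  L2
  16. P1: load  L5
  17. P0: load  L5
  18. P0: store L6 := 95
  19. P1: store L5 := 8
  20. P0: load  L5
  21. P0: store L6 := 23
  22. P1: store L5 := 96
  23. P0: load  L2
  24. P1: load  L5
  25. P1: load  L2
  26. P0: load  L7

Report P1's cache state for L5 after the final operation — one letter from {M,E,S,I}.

[1] P1: store L5 := 58 | P0:I, P1:M(58) | bus: BusRdX
[2] P0: load  L4 | P0:E(70), P1:I | bus: BusRd
[3] P0: load  L3 | P0:E(90), P1:I | bus: BusRd
[4] P1: load  L3 | P0:S(90), P1:S(90) | bus: BusRd
[5] P1: store L5 := 20 | P0:I, P1:M(20) | bus: none
[6] P1: load  L5 | P0:I, P1:M(20) | bus: none
[7] P1: store L5 := 82 | P0:I, P1:M(82) | bus: none
[8] P1: load  L5 | P0:I, P1:M(82) | bus: none
[9] P0: store L5 := 31 | P0:M(31), P1:I | bus: BusRdX,Flush
[10] P1: store L1 := 47 | P0:I, P1:M(47) | bus: BusRdX
[11] P0: load  L5 | P0:M(31), P1:I | bus: none
[12] P0: load  L5 | P0:M(31), P1:I | bus: none
[13] P1: load  L5 | P0:S(31), P1:S(31) | bus: BusRd,Flush
[14] P0: load  L5 | P0:S(31), P1:S(31) | bus: none
[15] P1: load  L2 | P0:I, P1:E(50) | bus: BusRd
[16] P1: load  L5 | P0:S(31), P1:S(31) | bus: none
[17] P0: load  L5 | P0:S(31), P1:S(31) | bus: none
[18] P0: store L6 := 95 | P0:M(95), P1:I | bus: BusRdX
[19] P1: store L5 := 8 | P0:I, P1:M(8) | bus: BusUpgr
[20] P0: load  L5 | P0:S(8), P1:S(8) | bus: BusRd,Flush
[21] P0: store L6 := 23 | P0:M(23), P1:I | bus: none
[22] P1: store L5 := 96 | P0:I, P1:M(96) | bus: BusUpgr
[23] P0: load  L2 | P0:S(50), P1:S(50) | bus: BusRd
[24] P1: load  L5 | P0:I, P1:M(96) | bus: none
[25] P1: load  L2 | P0:S(50), P1:S(50) | bus: none
[26] P0: load  L7 | P0:E(30), P1:I | bus: BusRd

state = M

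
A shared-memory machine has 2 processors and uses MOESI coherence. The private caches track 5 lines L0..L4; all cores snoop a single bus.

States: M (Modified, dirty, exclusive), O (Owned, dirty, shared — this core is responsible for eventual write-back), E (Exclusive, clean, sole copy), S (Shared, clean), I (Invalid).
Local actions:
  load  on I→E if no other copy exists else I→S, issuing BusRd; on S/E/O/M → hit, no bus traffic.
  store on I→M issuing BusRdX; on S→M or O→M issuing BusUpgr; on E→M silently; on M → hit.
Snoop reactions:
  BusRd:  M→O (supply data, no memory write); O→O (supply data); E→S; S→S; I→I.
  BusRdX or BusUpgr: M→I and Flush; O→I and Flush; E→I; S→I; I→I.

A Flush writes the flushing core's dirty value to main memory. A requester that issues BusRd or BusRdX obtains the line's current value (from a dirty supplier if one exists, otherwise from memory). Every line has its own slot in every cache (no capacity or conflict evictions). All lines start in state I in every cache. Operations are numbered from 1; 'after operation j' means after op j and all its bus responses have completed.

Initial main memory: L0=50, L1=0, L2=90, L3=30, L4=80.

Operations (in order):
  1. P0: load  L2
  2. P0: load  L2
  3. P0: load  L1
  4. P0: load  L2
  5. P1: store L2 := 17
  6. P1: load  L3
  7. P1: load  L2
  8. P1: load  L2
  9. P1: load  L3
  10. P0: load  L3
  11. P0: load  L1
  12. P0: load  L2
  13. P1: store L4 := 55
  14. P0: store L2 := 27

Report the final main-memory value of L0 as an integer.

step 1: P0: load  L2  ⟶  EI  (L2)  txn=BusRd  M[L2]=90
step 2: P0: load  L2  ⟶  EI  (L2)  txn=∅  M[L2]=90
step 3: P0: load  L1  ⟶  EI  (L1)  txn=BusRd  M[L1]=0
step 4: P0: load  L2  ⟶  EI  (L2)  txn=∅  M[L2]=90
step 5: P1: store L2 := 17  ⟶  IM  (L2)  txn=BusRdX  M[L2]=90
step 6: P1: load  L3  ⟶  IE  (L3)  txn=BusRd  M[L3]=30
step 7: P1: load  L2  ⟶  IM  (L2)  txn=∅  M[L2]=90
step 8: P1: load  L2  ⟶  IM  (L2)  txn=∅  M[L2]=90
step 9: P1: load  L3  ⟶  IE  (L3)  txn=∅  M[L3]=30
step 10: P0: load  L3  ⟶  SS  (L3)  txn=BusRd  M[L3]=30
step 11: P0: load  L1  ⟶  EI  (L1)  txn=∅  M[L1]=0
step 12: P0: load  L2  ⟶  SO  (L2)  txn=BusRd  M[L2]=90
step 13: P1: store L4 := 55  ⟶  IM  (L4)  txn=BusRdX  M[L4]=80
step 14: P0: store L2 := 27  ⟶  MI  (L2)  txn=BusUpgr+Flush  M[L2]=17

memory[L0] = 50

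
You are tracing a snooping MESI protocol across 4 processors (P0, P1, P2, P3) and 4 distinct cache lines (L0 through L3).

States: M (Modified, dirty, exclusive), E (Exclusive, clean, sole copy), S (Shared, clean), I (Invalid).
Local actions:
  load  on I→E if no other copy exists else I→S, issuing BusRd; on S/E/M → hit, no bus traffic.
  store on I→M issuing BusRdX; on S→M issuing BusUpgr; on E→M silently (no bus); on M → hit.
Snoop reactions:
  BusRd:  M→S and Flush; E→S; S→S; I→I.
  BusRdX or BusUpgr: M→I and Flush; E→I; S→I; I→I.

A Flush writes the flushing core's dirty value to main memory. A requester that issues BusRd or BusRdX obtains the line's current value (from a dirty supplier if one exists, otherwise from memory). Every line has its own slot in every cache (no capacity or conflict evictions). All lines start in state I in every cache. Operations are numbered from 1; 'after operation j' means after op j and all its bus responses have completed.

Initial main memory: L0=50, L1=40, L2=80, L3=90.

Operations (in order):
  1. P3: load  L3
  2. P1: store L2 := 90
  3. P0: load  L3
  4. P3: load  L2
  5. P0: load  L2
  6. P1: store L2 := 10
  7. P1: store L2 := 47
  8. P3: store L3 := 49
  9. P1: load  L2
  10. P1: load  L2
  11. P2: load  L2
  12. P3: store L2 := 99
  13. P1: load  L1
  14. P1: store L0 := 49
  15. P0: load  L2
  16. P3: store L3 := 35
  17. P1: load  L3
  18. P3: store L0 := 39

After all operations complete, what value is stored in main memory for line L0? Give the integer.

memory[L0] = 49

[1] P3: load  L3 | P0:I, P1:I, P2:I, P3:E(90) | bus: BusRd
[2] P1: store L2 := 90 | P0:I, P1:M(90), P2:I, P3:I | bus: BusRdX
[3] P0: load  L3 | P0:S(90), P1:I, P2:I, P3:S(90) | bus: BusRd
[4] P3: load  L2 | P0:I, P1:S(90), P2:I, P3:S(90) | bus: BusRd,Flush
[5] P0: load  L2 | P0:S(90), P1:S(90), P2:I, P3:S(90) | bus: BusRd
[6] P1: store L2 := 10 | P0:I, P1:M(10), P2:I, P3:I | bus: BusUpgr
[7] P1: store L2 := 47 | P0:I, P1:M(47), P2:I, P3:I | bus: none
[8] P3: store L3 := 49 | P0:I, P1:I, P2:I, P3:M(49) | bus: BusUpgr
[9] P1: load  L2 | P0:I, P1:M(47), P2:I, P3:I | bus: none
[10] P1: load  L2 | P0:I, P1:M(47), P2:I, P3:I | bus: none
[11] P2: load  L2 | P0:I, P1:S(47), P2:S(47), P3:I | bus: BusRd,Flush
[12] P3: store L2 := 99 | P0:I, P1:I, P2:I, P3:M(99) | bus: BusRdX
[13] P1: load  L1 | P0:I, P1:E(40), P2:I, P3:I | bus: BusRd
[14] P1: store L0 := 49 | P0:I, P1:M(49), P2:I, P3:I | bus: BusRdX
[15] P0: load  L2 | P0:S(99), P1:I, P2:I, P3:S(99) | bus: BusRd,Flush
[16] P3: store L3 := 35 | P0:I, P1:I, P2:I, P3:M(35) | bus: none
[17] P1: load  L3 | P0:I, P1:S(35), P2:I, P3:S(35) | bus: BusRd,Flush
[18] P3: store L0 := 39 | P0:I, P1:I, P2:I, P3:M(39) | bus: BusRdX,Flush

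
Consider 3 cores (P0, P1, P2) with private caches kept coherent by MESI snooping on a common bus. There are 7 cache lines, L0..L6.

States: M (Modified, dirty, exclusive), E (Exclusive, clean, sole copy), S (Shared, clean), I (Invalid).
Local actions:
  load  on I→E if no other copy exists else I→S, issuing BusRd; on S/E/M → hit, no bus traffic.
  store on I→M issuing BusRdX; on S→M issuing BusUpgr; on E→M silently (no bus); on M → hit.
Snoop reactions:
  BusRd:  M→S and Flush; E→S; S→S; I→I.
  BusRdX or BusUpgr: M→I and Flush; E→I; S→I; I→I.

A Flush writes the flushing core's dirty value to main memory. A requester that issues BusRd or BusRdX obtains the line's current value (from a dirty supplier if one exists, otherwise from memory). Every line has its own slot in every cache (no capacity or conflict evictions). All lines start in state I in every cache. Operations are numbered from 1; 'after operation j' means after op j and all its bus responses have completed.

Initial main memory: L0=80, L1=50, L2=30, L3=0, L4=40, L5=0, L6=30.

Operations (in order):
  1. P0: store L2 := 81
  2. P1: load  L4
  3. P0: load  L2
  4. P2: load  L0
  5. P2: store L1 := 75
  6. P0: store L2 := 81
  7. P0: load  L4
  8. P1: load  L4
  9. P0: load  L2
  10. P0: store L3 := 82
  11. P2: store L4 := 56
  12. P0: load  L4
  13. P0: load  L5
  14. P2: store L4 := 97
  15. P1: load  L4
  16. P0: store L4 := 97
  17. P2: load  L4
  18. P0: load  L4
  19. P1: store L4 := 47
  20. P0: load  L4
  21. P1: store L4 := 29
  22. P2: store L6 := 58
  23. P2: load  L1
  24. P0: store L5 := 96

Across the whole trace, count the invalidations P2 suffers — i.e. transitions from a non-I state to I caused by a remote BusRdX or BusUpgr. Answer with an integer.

invalidations = 2

1. P0: store L2 := 81  bus=[BusRdX]  L2: P0=M P1=I P2=I  mem[L2]=30
2. P1: load  L4  bus=[BusRd]  L4: P0=I P1=E P2=I  mem[L4]=40
3. P0: load  L2  bus=[-]  L2: P0=M P1=I P2=I  mem[L2]=30
4. P2: load  L0  bus=[BusRd]  L0: P0=I P1=I P2=E  mem[L0]=80
5. P2: store L1 := 75  bus=[BusRdX]  L1: P0=I P1=I P2=M  mem[L1]=50
6. P0: store L2 := 81  bus=[-]  L2: P0=M P1=I P2=I  mem[L2]=30
7. P0: load  L4  bus=[BusRd]  L4: P0=S P1=S P2=I  mem[L4]=40
8. P1: load  L4  bus=[-]  L4: P0=S P1=S P2=I  mem[L4]=40
9. P0: load  L2  bus=[-]  L2: P0=M P1=I P2=I  mem[L2]=30
10. P0: store L3 := 82  bus=[BusRdX]  L3: P0=M P1=I P2=I  mem[L3]=0
11. P2: store L4 := 56  bus=[BusRdX]  L4: P0=I P1=I P2=M  mem[L4]=40
12. P0: load  L4  bus=[BusRd,Flush]  L4: P0=S P1=I P2=S  mem[L4]=56
13. P0: load  L5  bus=[BusRd]  L5: P0=E P1=I P2=I  mem[L5]=0
14. P2: store L4 := 97  bus=[BusUpgr]  L4: P0=I P1=I P2=M  mem[L4]=56
15. P1: load  L4  bus=[BusRd,Flush]  L4: P0=I P1=S P2=S  mem[L4]=97
16. P0: store L4 := 97  bus=[BusRdX]  L4: P0=M P1=I P2=I  mem[L4]=97
17. P2: load  L4  bus=[BusRd,Flush]  L4: P0=S P1=I P2=S  mem[L4]=97
18. P0: load  L4  bus=[-]  L4: P0=S P1=I P2=S  mem[L4]=97
19. P1: store L4 := 47  bus=[BusRdX]  L4: P0=I P1=M P2=I  mem[L4]=97
20. P0: load  L4  bus=[BusRd,Flush]  L4: P0=S P1=S P2=I  mem[L4]=47
21. P1: store L4 := 29  bus=[BusUpgr]  L4: P0=I P1=M P2=I  mem[L4]=47
22. P2: store L6 := 58  bus=[BusRdX]  L6: P0=I P1=I P2=M  mem[L6]=30
23. P2: load  L1  bus=[-]  L1: P0=I P1=I P2=M  mem[L1]=50
24. P0: store L5 := 96  bus=[-]  L5: P0=M P1=I P2=I  mem[L5]=0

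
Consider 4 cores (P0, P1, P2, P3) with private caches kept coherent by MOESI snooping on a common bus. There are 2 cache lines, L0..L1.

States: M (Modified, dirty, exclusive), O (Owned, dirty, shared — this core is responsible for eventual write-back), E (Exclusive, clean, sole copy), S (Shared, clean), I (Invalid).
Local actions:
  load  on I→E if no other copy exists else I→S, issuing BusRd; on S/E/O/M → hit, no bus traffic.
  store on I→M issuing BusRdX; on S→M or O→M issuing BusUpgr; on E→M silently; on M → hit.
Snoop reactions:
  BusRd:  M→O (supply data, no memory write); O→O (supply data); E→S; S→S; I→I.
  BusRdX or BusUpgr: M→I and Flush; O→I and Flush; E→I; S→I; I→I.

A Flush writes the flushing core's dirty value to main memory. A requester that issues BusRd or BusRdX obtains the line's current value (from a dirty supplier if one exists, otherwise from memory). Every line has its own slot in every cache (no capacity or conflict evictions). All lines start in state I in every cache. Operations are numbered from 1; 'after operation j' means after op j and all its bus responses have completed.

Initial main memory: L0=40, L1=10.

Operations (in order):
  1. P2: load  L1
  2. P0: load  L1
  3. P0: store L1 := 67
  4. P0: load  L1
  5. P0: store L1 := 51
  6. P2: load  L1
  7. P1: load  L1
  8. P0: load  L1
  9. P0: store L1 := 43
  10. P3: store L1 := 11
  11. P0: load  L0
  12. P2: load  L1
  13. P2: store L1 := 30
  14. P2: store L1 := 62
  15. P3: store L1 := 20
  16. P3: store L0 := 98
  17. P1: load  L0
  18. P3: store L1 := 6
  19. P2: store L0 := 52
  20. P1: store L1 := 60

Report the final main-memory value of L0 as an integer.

memory[L0] = 98

1. P2: load  L1  bus=[BusRd]  L1: P0=I P1=I P2=E P3=I  mem[L1]=10
2. P0: load  L1  bus=[BusRd]  L1: P0=S P1=I P2=S P3=I  mem[L1]=10
3. P0: store L1 := 67  bus=[BusUpgr]  L1: P0=M P1=I P2=I P3=I  mem[L1]=10
4. P0: load  L1  bus=[-]  L1: P0=M P1=I P2=I P3=I  mem[L1]=10
5. P0: store L1 := 51  bus=[-]  L1: P0=M P1=I P2=I P3=I  mem[L1]=10
6. P2: load  L1  bus=[BusRd]  L1: P0=O P1=I P2=S P3=I  mem[L1]=10
7. P1: load  L1  bus=[BusRd]  L1: P0=O P1=S P2=S P3=I  mem[L1]=10
8. P0: load  L1  bus=[-]  L1: P0=O P1=S P2=S P3=I  mem[L1]=10
9. P0: store L1 := 43  bus=[BusUpgr]  L1: P0=M P1=I P2=I P3=I  mem[L1]=10
10. P3: store L1 := 11  bus=[BusRdX,Flush]  L1: P0=I P1=I P2=I P3=M  mem[L1]=43
11. P0: load  L0  bus=[BusRd]  L0: P0=E P1=I P2=I P3=I  mem[L0]=40
12. P2: load  L1  bus=[BusRd]  L1: P0=I P1=I P2=S P3=O  mem[L1]=43
13. P2: store L1 := 30  bus=[BusUpgr,Flush]  L1: P0=I P1=I P2=M P3=I  mem[L1]=11
14. P2: store L1 := 62  bus=[-]  L1: P0=I P1=I P2=M P3=I  mem[L1]=11
15. P3: store L1 := 20  bus=[BusRdX,Flush]  L1: P0=I P1=I P2=I P3=M  mem[L1]=62
16. P3: store L0 := 98  bus=[BusRdX]  L0: P0=I P1=I P2=I P3=M  mem[L0]=40
17. P1: load  L0  bus=[BusRd]  L0: P0=I P1=S P2=I P3=O  mem[L0]=40
18. P3: store L1 := 6  bus=[-]  L1: P0=I P1=I P2=I P3=M  mem[L1]=62
19. P2: store L0 := 52  bus=[BusRdX,Flush]  L0: P0=I P1=I P2=M P3=I  mem[L0]=98
20. P1: store L1 := 60  bus=[BusRdX,Flush]  L1: P0=I P1=M P2=I P3=I  mem[L1]=6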